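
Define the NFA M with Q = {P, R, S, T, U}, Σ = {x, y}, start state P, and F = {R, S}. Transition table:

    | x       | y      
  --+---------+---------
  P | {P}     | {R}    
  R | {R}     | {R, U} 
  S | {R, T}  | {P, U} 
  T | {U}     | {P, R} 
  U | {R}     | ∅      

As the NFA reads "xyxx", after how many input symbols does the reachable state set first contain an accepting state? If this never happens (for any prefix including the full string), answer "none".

2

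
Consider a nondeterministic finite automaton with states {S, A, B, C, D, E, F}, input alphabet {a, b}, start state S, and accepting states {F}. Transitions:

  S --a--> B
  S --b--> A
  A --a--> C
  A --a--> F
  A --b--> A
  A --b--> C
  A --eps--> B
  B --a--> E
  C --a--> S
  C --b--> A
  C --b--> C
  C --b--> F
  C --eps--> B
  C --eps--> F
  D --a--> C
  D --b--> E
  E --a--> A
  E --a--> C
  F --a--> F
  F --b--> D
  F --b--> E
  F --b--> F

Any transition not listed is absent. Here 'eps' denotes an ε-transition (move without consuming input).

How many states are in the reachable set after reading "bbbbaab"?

6

Start in {S}.
Read 'b': S→{A}; union {A}; ε-closure = {A, B}.
Read 'b': A→{A, C}, B→∅; union {A, C}; ε-closure = {A, B, C, F}.
Read 'b': A→{A, C}, B→∅, C→{A, C, F}, F→{D, E, F}; union {A, C, D, E, F}; ε-closure = {A, B, C, D, E, F}.
Read 'b': A→{A, C}, B→∅, C→{A, C, F}, D→{E}, E→∅, F→{D, E, F}; union {A, C, D, E, F}; ε-closure = {A, B, C, D, E, F}.
Read 'a': A→{C, F}, B→{E}, C→{S}, D→{C}, E→{A, C}, F→{F}; union {S, A, C, E, F}; ε-closure = {S, A, B, C, E, F}.
Read 'a': S→{B}, A→{C, F}, B→{E}, C→{S}, E→{A, C}, F→{F}; now {S, A, B, C, E, F}.
Read 'b': S→{A}, A→{A, C}, B→∅, C→{A, C, F}, E→∅, F→{D, E, F}; union {A, C, D, E, F}; ε-closure = {A, B, C, D, E, F}.
That set has 6 states.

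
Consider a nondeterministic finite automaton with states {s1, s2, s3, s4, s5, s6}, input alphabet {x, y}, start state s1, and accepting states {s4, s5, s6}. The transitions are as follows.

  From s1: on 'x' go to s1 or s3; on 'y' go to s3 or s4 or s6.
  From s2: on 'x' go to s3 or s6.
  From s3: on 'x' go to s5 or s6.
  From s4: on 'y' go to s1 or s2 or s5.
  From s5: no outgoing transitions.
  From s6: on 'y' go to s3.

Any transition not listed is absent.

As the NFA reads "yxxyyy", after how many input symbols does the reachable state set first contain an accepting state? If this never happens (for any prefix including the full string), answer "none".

1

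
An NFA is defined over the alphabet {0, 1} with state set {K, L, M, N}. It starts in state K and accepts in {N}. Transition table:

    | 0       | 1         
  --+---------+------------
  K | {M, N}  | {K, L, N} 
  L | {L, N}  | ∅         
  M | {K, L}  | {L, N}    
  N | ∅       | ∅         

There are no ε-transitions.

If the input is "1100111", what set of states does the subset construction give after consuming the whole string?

Start in {K}.
Read '1': {K} → {K, L, N}.
Read '1': {K, L, N} → {K, L, N}.
Read '0': {K, L, N} → {L, M, N}.
Read '0': {L, M, N} → {K, L, N}.
Read '1': {K, L, N} → {K, L, N}.
Read '1': {K, L, N} → {K, L, N}.
Read '1': {K, L, N} → {K, L, N}.

{K, L, N}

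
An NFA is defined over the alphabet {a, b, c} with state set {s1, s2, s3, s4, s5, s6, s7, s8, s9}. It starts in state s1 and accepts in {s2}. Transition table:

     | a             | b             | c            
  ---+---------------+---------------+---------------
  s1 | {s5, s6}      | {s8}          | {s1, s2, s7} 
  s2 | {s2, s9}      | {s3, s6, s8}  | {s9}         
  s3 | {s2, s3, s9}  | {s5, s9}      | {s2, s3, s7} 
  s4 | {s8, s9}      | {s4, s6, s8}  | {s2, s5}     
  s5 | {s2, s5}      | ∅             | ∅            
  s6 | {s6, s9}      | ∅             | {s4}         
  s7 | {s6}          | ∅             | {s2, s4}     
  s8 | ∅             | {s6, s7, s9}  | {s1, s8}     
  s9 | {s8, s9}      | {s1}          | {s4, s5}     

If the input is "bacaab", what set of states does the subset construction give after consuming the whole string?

∅

Start in {s1}.
Read 'b': s1→{s8}; now {s8}.
Read 'a': s8→∅; now ∅.
The set is empty and remains empty for the remaining 4 symbols.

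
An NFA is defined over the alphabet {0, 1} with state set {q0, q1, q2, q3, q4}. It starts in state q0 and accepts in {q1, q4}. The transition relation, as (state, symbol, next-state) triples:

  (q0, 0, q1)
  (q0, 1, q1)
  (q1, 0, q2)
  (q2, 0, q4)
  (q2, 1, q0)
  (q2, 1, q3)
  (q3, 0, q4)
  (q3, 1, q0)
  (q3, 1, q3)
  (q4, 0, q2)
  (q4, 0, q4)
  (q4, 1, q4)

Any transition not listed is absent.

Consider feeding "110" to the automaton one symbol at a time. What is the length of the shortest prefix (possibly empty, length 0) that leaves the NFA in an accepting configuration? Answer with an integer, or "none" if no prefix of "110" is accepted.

1

Start in {q0}.
Read '1': q0→{q1}; now {q1}.
None of the earlier sets intersect F, but {q1} does.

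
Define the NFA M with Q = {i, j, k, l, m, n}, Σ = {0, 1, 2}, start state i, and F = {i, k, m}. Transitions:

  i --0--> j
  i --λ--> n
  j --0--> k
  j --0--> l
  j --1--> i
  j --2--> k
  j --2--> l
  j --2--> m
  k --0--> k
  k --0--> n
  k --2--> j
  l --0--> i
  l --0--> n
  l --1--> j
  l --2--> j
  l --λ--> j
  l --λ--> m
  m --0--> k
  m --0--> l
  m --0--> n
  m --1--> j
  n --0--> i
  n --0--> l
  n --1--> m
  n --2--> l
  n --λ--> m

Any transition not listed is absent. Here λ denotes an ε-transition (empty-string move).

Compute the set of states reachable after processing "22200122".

{j, k, l, m}

Start: ε-closure({i}) = {i, m, n}.
Read '2': {i, m, n} → {j, l, m}.
Read '2': {j, l, m} → {j, k, l, m}.
Read '2': {j, k, l, m} → {j, k, l, m}.
Read '0': {j, k, l, m} → {i, j, k, l, m, n}.
Read '0': {i, j, k, l, m, n} → {i, j, k, l, m, n}.
Read '1': {i, j, k, l, m, n} → {i, j, m, n}.
Read '2': {i, j, m, n} → {j, k, l, m}.
Read '2': {j, k, l, m} → {j, k, l, m}.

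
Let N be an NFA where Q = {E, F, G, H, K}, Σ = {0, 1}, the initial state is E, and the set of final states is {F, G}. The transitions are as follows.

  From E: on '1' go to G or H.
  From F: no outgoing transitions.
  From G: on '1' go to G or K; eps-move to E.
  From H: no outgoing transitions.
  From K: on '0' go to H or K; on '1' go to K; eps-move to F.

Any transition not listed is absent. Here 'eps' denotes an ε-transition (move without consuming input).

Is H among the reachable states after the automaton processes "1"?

Yes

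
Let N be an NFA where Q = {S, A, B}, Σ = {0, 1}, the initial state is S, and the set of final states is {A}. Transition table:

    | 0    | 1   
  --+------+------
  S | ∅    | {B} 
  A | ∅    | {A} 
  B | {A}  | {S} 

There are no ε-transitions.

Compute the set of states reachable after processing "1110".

{A}

Start in {S}.
Read '1': S→{B}; now {B}.
Read '1': B→{S}; now {S}.
Read '1': S→{B}; now {B}.
Read '0': B→{A}; now {A}.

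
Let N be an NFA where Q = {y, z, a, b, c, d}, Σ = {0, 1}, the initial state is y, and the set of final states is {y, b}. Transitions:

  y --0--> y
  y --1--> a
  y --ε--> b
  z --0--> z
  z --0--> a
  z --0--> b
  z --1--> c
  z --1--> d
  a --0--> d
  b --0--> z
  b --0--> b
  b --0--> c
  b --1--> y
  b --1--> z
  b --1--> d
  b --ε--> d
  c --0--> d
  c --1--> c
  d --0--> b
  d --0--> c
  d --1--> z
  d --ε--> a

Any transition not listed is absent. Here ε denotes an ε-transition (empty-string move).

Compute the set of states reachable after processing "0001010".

{y, z, a, b, c, d}

Start: ε-closure({y}) = {y, a, b, d}.
Read '0': y→{y}, a→{d}, b→{z, b, c}, d→{b, c}; union {y, z, b, c, d}; ε-closure = {y, z, a, b, c, d}.
Read '0': y→{y}, z→{z, a, b}, a→{d}, b→{z, b, c}, c→{d}, d→{b, c}; now {y, z, a, b, c, d}.
Read '0': y→{y}, z→{z, a, b}, a→{d}, b→{z, b, c}, c→{d}, d→{b, c}; now {y, z, a, b, c, d}.
Read '1': y→{a}, z→{c, d}, a→∅, b→{y, z, d}, c→{c}, d→{z}; union {y, z, a, c, d}; ε-closure = {y, z, a, b, c, d}.
Read '0': y→{y}, z→{z, a, b}, a→{d}, b→{z, b, c}, c→{d}, d→{b, c}; now {y, z, a, b, c, d}.
Read '1': y→{a}, z→{c, d}, a→∅, b→{y, z, d}, c→{c}, d→{z}; union {y, z, a, c, d}; ε-closure = {y, z, a, b, c, d}.
Read '0': y→{y}, z→{z, a, b}, a→{d}, b→{z, b, c}, c→{d}, d→{b, c}; now {y, z, a, b, c, d}.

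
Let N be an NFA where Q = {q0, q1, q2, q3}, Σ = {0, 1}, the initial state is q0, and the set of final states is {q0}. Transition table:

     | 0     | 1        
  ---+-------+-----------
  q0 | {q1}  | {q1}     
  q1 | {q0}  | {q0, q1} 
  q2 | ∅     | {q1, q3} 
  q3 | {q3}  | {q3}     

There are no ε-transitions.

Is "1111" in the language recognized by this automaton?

Start in {q0}.
Read '1': q0→{q1}; now {q1}.
Read '1': q1→{q0, q1}; now {q0, q1}.
Read '1': q0→{q1}, q1→{q0, q1}; now {q0, q1}.
Read '1': q0→{q1}, q1→{q0, q1}; now {q0, q1}.
The final set {q0, q1} contains the accepting state q0.

Yes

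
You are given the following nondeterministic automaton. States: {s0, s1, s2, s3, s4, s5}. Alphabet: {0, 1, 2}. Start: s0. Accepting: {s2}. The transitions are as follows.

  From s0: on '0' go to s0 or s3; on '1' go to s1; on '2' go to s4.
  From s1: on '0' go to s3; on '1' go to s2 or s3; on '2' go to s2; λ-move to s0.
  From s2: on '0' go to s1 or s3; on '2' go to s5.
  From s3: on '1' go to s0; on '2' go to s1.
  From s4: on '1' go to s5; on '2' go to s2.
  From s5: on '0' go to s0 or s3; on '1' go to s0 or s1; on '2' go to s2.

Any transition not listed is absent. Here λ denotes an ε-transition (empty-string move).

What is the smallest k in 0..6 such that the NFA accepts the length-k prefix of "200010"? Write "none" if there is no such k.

Start in {s0}.
Read '2': s0→{s4}; now {s4}.
Read '0': s4→∅; now ∅.
The set is empty and remains empty for the remaining 4 symbols.
No reachable set along the way intersects F.

none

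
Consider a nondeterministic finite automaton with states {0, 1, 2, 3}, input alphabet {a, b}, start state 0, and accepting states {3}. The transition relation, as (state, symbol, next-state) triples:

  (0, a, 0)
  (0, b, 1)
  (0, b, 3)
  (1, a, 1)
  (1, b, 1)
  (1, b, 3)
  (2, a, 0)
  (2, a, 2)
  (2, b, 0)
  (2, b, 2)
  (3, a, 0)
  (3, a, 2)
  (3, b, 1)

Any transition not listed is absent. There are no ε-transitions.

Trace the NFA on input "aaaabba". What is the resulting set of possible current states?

{0, 1, 2}

Start in {0}.
Read 'a': {0} → {0}.
Read 'a': {0} → {0}.
Read 'a': {0} → {0}.
Read 'a': {0} → {0}.
Read 'b': {0} → {1, 3}.
Read 'b': {1, 3} → {1, 3}.
Read 'a': {1, 3} → {0, 1, 2}.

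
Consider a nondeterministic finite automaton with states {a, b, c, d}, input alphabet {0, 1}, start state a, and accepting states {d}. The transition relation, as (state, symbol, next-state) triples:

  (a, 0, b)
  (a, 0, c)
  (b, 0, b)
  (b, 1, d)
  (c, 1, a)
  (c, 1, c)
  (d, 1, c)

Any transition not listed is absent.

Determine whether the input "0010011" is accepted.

Start in {a}.
Read '0': {a} → {b, c}.
Read '0': {b, c} → {b}.
Read '1': {b} → {d}.
Read '0': {d} → ∅.
The set is empty and remains empty for the remaining 3 symbols.
The final set ∅ contains no accepting state.

No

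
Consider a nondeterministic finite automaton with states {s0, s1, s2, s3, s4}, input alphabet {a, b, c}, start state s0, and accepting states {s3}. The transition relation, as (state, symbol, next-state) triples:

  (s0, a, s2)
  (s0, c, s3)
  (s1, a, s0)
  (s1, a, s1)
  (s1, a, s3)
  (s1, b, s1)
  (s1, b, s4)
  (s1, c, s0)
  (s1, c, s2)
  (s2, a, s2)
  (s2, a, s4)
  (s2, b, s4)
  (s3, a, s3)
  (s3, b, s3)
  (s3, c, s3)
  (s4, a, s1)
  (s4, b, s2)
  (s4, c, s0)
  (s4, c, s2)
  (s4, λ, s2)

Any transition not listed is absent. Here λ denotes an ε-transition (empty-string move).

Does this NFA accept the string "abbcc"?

Yes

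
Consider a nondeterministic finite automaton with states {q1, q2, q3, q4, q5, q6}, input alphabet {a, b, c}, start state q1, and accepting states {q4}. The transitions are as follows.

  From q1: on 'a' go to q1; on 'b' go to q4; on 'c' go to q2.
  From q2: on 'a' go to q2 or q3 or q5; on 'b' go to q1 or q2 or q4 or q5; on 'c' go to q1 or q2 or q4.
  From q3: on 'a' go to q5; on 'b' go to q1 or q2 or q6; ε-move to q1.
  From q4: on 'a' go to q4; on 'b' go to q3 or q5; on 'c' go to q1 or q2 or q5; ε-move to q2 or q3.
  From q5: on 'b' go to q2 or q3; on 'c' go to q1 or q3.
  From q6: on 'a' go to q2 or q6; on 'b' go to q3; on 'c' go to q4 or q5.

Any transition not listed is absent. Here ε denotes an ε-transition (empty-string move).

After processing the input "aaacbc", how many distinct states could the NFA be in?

5

Start in {q1}.
Read 'a': {q1} → {q1}.
Read 'a': {q1} → {q1}.
Read 'a': {q1} → {q1}.
Read 'c': {q1} → {q2}.
Read 'b': {q2} → {q1, q2, q3, q4, q5}.
Read 'c': {q1, q2, q3, q4, q5} → {q1, q2, q3, q4, q5}.
That set has 5 states.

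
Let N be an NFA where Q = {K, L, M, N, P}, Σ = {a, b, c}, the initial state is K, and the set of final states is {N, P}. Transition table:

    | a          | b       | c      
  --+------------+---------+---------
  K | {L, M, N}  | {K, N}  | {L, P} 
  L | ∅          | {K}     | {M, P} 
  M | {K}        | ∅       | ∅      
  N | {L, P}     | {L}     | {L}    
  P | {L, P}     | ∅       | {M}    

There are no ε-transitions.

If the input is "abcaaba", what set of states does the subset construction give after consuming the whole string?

Start in {K}.
Read 'a': {K} → {L, M, N}.
Read 'b': {L, M, N} → {K, L}.
Read 'c': {K, L} → {L, M, P}.
Read 'a': {L, M, P} → {K, L, P}.
Read 'a': {K, L, P} → {L, M, N, P}.
Read 'b': {L, M, N, P} → {K, L}.
Read 'a': {K, L} → {L, M, N}.

{L, M, N}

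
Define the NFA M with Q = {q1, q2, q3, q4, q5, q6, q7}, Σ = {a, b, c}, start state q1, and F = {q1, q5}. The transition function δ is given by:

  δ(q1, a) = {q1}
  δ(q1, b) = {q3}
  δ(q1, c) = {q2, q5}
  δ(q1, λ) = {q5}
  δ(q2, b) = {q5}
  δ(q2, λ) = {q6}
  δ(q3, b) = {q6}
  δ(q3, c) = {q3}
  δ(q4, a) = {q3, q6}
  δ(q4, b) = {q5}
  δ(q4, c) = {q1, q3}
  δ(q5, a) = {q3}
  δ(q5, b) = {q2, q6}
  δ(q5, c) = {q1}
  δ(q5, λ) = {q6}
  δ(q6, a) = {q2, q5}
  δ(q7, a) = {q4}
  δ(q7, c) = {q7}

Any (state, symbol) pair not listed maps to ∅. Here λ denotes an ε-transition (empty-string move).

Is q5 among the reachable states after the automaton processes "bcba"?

Yes

Start: ε-closure({q1}) = {q1, q5, q6}.
Read 'b': q1→{q3}, q5→{q2, q6}, q6→∅; now {q2, q3, q6}.
Read 'c': q2→∅, q3→{q3}, q6→∅; now {q3}.
Read 'b': q3→{q6}; now {q6}.
Read 'a': q6→{q2, q5}; union {q2, q5}; ε-closure = {q2, q5, q6}.
State q5 is in {q2, q5, q6}.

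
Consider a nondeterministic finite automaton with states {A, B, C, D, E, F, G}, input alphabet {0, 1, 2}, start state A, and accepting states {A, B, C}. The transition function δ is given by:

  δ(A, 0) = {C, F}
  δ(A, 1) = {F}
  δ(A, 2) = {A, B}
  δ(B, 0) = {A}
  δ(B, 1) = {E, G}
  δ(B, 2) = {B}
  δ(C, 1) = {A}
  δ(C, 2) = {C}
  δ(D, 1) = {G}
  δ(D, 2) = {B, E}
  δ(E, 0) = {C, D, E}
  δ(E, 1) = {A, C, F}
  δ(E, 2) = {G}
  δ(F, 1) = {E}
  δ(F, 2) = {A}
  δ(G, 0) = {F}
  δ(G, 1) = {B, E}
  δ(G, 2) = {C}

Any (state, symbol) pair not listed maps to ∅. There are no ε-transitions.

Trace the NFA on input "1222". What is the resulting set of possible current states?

Start in {A}.
Read '1': A→{F}; now {F}.
Read '2': F→{A}; now {A}.
Read '2': A→{A, B}; now {A, B}.
Read '2': A→{A, B}, B→{B}; now {A, B}.

{A, B}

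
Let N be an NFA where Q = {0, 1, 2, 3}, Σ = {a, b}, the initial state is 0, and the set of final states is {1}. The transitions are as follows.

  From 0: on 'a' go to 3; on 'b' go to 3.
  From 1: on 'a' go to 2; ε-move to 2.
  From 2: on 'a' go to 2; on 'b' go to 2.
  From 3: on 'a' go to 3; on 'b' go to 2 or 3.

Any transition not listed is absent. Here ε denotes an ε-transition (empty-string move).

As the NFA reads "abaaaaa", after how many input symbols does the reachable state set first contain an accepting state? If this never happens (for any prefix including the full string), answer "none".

none

Start in {0}.
Read 'a': {0} → {3}.
Read 'b': {3} → {2, 3}.
Read 'a': {2, 3} → {2, 3}.
Read 'a': {2, 3} → {2, 3}.
Read 'a': {2, 3} → {2, 3}.
Read 'a': {2, 3} → {2, 3}.
Read 'a': {2, 3} → {2, 3}.
No reachable set along the way intersects F.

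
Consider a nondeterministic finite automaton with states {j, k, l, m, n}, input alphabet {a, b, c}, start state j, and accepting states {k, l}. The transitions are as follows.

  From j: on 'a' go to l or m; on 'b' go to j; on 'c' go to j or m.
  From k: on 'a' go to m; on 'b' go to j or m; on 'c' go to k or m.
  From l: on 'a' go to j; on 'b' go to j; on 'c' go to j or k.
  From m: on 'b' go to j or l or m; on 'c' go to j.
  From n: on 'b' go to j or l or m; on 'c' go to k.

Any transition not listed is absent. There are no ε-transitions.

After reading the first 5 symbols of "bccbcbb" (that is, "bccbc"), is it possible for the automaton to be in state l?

No

Start in {j}.
Read 'b': j→{j}; now {j}.
Read 'c': j→{j, m}; now {j, m}.
Read 'c': j→{j, m}, m→{j}; now {j, m}.
Read 'b': j→{j}, m→{j, l, m}; now {j, l, m}.
Read 'c': j→{j, m}, l→{j, k}, m→{j}; now {j, k, m}.
State l is not in {j, k, m}.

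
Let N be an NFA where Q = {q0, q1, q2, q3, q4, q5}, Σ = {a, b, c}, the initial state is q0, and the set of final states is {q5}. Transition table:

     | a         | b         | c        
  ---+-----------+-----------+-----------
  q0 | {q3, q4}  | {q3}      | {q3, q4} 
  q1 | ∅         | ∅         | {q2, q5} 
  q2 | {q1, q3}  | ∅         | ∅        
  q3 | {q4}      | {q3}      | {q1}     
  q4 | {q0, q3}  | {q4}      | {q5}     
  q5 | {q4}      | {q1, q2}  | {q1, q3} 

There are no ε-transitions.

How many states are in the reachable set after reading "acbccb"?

1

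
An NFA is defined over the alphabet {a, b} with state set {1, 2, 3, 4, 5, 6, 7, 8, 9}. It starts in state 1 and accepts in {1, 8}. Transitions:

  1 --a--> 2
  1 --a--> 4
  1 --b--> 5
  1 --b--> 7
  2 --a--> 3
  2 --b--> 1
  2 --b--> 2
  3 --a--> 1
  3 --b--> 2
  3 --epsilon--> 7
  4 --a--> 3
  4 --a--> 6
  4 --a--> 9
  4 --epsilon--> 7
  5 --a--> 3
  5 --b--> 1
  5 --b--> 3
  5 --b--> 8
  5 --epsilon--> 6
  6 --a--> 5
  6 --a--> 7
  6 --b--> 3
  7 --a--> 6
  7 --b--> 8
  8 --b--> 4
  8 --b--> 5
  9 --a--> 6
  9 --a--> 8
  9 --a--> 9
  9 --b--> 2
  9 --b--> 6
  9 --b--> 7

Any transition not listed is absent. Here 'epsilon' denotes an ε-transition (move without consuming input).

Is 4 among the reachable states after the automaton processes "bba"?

Yes

Start in {1}.
Read 'b': 1→{5, 7}; union {5, 7}; ε-closure = {5, 6, 7}.
Read 'b': 5→{1, 3, 8}, 6→{3}, 7→{8}; union {1, 3, 8}; ε-closure = {1, 3, 7, 8}.
Read 'a': 1→{2, 4}, 3→{1}, 7→{6}, 8→∅; union {1, 2, 4, 6}; ε-closure = {1, 2, 4, 6, 7}.
State 4 is in {1, 2, 4, 6, 7}.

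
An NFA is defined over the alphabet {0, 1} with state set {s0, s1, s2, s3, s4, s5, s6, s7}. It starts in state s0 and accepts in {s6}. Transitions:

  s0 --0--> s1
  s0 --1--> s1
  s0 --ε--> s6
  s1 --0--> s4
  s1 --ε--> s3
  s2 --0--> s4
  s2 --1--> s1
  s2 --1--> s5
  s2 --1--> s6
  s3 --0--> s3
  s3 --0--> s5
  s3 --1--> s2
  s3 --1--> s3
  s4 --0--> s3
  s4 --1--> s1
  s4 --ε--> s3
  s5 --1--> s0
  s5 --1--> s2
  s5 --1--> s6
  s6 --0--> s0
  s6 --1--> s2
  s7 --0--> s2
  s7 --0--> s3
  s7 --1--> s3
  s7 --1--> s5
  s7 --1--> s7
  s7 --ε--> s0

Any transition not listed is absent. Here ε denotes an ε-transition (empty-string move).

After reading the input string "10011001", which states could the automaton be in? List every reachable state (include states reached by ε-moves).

Start: ε-closure({s0}) = {s0, s6}.
Read '1': {s0, s6} → {s1, s2, s3}.
Read '0': {s1, s2, s3} → {s3, s4, s5}.
Read '0': {s3, s4, s5} → {s3, s5}.
Read '1': {s3, s5} → {s0, s2, s3, s6}.
Read '1': {s0, s2, s3, s6} → {s1, s2, s3, s5, s6}.
Read '0': {s1, s2, s3, s5, s6} → {s0, s3, s4, s5, s6}.
Read '0': {s0, s3, s4, s5, s6} → {s0, s1, s3, s5, s6}.
Read '1': {s0, s1, s3, s5, s6} → {s0, s1, s2, s3, s6}.

{s0, s1, s2, s3, s6}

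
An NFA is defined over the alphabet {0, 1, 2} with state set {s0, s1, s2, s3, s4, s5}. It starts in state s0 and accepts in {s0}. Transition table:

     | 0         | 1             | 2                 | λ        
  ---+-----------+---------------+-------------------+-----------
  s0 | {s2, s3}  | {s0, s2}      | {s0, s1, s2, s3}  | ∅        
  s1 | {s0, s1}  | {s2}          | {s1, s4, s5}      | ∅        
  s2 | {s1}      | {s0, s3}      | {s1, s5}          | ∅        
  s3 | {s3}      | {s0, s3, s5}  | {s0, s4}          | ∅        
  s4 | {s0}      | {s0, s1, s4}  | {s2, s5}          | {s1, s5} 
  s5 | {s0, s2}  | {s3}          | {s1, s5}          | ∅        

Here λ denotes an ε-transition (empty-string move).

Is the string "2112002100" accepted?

Start in {s0}.
Read '2': s0→{s0, s1, s2, s3}; now {s0, s1, s2, s3}.
Read '1': s0→{s0, s2}, s1→{s2}, s2→{s0, s3}, s3→{s0, s3, s5}; now {s0, s2, s3, s5}.
Read '1': s0→{s0, s2}, s2→{s0, s3}, s3→{s0, s3, s5}, s5→{s3}; now {s0, s2, s3, s5}.
Read '2': s0→{s0, s1, s2, s3}, s2→{s1, s5}, s3→{s0, s4}, s5→{s1, s5}; now {s0, s1, s2, s3, s4, s5}.
Read '0': s0→{s2, s3}, s1→{s0, s1}, s2→{s1}, s3→{s3}, s4→{s0}, s5→{s0, s2}; now {s0, s1, s2, s3}.
Read '0': s0→{s2, s3}, s1→{s0, s1}, s2→{s1}, s3→{s3}; now {s0, s1, s2, s3}.
Read '2': s0→{s0, s1, s2, s3}, s1→{s1, s4, s5}, s2→{s1, s5}, s3→{s0, s4}; now {s0, s1, s2, s3, s4, s5}.
Read '1': s0→{s0, s2}, s1→{s2}, s2→{s0, s3}, s3→{s0, s3, s5}, s4→{s0, s1, s4}, s5→{s3}; now {s0, s1, s2, s3, s4, s5}.
Read '0': s0→{s2, s3}, s1→{s0, s1}, s2→{s1}, s3→{s3}, s4→{s0}, s5→{s0, s2}; now {s0, s1, s2, s3}.
Read '0': s0→{s2, s3}, s1→{s0, s1}, s2→{s1}, s3→{s3}; now {s0, s1, s2, s3}.
The final set {s0, s1, s2, s3} contains the accepting state s0.

Yes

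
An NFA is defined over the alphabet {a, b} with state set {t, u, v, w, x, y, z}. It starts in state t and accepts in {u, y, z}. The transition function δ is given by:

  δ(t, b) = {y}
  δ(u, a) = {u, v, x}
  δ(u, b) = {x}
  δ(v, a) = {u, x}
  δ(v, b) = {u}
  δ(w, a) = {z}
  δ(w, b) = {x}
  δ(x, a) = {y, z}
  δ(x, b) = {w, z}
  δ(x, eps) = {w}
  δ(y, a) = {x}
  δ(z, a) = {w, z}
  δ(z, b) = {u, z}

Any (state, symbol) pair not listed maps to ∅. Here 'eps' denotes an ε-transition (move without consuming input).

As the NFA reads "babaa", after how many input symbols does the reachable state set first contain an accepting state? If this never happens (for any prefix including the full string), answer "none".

1

Start in {t}.
Read 'b': t→{y}; now {y}.
None of the earlier sets intersect F, but {y} does.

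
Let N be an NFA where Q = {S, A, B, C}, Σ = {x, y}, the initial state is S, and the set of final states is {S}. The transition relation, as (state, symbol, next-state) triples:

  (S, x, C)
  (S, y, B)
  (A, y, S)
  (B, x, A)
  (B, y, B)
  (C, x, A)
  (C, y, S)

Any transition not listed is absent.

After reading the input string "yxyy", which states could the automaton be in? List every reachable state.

Start in {S}.
Read 'y': S→{B}; now {B}.
Read 'x': B→{A}; now {A}.
Read 'y': A→{S}; now {S}.
Read 'y': S→{B}; now {B}.

{B}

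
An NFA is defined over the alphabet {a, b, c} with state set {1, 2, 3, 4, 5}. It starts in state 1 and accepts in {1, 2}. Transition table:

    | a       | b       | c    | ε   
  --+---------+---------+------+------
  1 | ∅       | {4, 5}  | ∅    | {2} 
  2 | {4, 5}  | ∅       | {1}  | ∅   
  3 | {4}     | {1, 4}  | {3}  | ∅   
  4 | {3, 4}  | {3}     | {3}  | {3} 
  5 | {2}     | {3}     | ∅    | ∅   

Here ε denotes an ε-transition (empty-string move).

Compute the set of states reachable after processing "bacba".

Start: ε-closure({1}) = {1, 2}.
Read 'b': 1→{4, 5}, 2→∅; union {4, 5}; ε-closure = {3, 4, 5}.
Read 'a': 3→{4}, 4→{3, 4}, 5→{2}; now {2, 3, 4}.
Read 'c': 2→{1}, 3→{3}, 4→{3}; union {1, 3}; ε-closure = {1, 2, 3}.
Read 'b': 1→{4, 5}, 2→∅, 3→{1, 4}; union {1, 4, 5}; ε-closure = {1, 2, 3, 4, 5}.
Read 'a': 1→∅, 2→{4, 5}, 3→{4}, 4→{3, 4}, 5→{2}; now {2, 3, 4, 5}.

{2, 3, 4, 5}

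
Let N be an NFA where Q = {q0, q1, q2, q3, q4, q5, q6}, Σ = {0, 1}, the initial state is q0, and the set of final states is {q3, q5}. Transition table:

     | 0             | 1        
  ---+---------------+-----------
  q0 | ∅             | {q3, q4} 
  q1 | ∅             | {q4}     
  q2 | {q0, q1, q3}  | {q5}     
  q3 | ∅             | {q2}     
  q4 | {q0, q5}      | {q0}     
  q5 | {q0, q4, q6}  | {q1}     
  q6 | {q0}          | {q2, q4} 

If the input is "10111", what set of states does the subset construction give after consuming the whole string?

{q0, q3, q4, q5}

Start in {q0}.
Read '1': q0→{q3, q4}; now {q3, q4}.
Read '0': q3→∅, q4→{q0, q5}; now {q0, q5}.
Read '1': q0→{q3, q4}, q5→{q1}; now {q1, q3, q4}.
Read '1': q1→{q4}, q3→{q2}, q4→{q0}; now {q0, q2, q4}.
Read '1': q0→{q3, q4}, q2→{q5}, q4→{q0}; now {q0, q3, q4, q5}.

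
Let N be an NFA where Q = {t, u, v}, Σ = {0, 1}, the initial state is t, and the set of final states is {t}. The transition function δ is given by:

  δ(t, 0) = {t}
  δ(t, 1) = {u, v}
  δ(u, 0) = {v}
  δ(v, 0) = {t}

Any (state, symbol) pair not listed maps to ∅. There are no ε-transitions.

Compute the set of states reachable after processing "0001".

{u, v}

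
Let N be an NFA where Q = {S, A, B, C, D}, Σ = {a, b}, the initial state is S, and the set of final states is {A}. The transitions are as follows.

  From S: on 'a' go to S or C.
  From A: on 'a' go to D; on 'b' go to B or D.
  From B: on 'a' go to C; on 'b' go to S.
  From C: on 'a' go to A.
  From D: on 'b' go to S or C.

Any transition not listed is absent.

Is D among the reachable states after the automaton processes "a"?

No

Start in {S}.
Read 'a': S→{S, C}; now {S, C}.
State D is not in {S, C}.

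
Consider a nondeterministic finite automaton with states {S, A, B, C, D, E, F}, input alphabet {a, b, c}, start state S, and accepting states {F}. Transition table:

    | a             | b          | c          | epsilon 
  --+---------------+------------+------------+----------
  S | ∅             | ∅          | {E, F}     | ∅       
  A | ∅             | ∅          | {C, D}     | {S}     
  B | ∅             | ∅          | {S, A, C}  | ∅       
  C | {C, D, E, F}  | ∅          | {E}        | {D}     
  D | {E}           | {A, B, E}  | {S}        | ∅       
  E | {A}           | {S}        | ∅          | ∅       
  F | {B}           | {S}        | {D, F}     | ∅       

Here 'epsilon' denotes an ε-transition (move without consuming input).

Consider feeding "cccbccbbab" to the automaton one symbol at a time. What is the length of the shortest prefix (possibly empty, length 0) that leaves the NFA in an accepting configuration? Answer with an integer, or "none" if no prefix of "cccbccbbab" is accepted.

1

Start in {S}.
Read 'c': {S} → {E, F}.
None of the earlier sets intersect F, but {E, F} does.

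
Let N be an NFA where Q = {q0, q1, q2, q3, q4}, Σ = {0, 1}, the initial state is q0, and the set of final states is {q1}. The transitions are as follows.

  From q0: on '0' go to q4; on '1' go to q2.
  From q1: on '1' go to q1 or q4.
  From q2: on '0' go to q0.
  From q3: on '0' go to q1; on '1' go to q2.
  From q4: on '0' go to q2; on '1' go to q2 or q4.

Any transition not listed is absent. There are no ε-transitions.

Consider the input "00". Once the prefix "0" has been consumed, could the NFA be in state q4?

Start in {q0}.
Read '0': q0→{q4}; now {q4}.
State q4 is in {q4}.

Yes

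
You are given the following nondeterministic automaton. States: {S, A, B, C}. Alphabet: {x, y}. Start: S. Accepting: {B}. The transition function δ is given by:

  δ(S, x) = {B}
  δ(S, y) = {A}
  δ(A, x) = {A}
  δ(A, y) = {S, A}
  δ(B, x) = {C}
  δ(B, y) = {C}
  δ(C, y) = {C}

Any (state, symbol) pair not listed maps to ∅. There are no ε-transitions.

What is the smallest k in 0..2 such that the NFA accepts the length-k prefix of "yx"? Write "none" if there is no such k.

none

Start in {S}.
Read 'y': {S} → {A}.
Read 'x': {A} → {A}.
No reachable set along the way intersects F.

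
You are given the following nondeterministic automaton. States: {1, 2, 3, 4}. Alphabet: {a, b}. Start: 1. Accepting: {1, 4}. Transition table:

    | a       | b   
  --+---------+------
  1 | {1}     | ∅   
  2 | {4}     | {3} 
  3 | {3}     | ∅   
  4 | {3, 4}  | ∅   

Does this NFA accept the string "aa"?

Start in {1}.
Read 'a': {1} → {1}.
Read 'a': {1} → {1}.
The final set {1} contains the accepting state 1.

Yes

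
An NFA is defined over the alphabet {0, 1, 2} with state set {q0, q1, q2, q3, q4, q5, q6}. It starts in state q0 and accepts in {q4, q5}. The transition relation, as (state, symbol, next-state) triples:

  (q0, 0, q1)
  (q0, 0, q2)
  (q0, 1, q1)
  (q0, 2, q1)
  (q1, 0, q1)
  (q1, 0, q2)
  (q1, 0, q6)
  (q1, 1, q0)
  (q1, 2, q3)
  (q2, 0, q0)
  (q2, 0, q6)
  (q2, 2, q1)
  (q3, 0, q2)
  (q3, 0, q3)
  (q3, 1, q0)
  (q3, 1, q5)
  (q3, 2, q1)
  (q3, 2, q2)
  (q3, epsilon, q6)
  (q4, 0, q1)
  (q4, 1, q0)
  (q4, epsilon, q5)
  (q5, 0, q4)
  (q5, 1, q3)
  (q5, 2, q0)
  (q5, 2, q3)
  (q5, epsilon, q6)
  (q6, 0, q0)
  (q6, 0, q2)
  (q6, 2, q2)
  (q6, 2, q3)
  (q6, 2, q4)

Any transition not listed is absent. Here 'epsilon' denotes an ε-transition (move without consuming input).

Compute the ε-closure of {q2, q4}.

Begin with {q2, q4}.
ε-move q4 → q5; add q5.
ε-move q5 → q6; add q6.

{q2, q4, q5, q6}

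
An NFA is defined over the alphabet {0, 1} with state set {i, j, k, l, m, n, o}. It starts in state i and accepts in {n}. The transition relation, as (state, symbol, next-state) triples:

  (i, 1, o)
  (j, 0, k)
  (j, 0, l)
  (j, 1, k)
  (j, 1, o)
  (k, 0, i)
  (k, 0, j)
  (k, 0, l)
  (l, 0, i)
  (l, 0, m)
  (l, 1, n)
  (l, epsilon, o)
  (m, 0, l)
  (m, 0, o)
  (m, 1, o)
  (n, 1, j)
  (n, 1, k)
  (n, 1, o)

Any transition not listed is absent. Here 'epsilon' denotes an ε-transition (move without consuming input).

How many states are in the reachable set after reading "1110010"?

Start in {i}.
Read '1': {i} → {o}.
Read '1': {o} → ∅.
The set is empty and remains empty for the remaining 5 symbols.
That set has 0 states.

0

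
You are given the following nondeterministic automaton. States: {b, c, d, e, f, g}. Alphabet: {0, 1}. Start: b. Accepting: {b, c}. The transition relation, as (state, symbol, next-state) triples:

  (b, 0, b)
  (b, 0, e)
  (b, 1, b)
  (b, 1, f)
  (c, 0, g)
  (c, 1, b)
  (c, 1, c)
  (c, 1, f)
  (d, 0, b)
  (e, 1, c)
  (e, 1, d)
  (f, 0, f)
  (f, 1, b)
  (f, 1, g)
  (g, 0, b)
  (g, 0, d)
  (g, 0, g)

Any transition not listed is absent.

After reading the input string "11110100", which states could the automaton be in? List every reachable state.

{b, d, e, f, g}

Start in {b}.
Read '1': {b} → {b, f}.
Read '1': {b, f} → {b, f, g}.
Read '1': {b, f, g} → {b, f, g}.
Read '1': {b, f, g} → {b, f, g}.
Read '0': {b, f, g} → {b, d, e, f, g}.
Read '1': {b, d, e, f, g} → {b, c, d, f, g}.
Read '0': {b, c, d, f, g} → {b, d, e, f, g}.
Read '0': {b, d, e, f, g} → {b, d, e, f, g}.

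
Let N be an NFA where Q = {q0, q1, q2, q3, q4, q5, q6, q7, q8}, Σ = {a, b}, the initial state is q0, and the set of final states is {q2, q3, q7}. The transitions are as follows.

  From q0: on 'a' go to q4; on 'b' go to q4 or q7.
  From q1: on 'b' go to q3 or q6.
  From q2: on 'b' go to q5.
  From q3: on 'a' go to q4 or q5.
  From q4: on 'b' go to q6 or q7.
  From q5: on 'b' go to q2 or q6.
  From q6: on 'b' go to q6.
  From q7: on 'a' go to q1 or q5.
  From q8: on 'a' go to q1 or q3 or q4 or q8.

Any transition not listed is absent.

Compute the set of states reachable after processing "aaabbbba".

∅

Start in {q0}.
Read 'a': {q0} → {q4}.
Read 'a': {q4} → ∅.
The set is empty and remains empty for the remaining 6 symbols.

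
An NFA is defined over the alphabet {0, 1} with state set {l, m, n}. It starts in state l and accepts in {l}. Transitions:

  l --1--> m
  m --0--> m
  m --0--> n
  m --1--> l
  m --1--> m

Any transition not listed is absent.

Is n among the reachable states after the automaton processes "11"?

No

Start in {l}.
Read '1': l→{m}; now {m}.
Read '1': m→{l, m}; now {l, m}.
State n is not in {l, m}.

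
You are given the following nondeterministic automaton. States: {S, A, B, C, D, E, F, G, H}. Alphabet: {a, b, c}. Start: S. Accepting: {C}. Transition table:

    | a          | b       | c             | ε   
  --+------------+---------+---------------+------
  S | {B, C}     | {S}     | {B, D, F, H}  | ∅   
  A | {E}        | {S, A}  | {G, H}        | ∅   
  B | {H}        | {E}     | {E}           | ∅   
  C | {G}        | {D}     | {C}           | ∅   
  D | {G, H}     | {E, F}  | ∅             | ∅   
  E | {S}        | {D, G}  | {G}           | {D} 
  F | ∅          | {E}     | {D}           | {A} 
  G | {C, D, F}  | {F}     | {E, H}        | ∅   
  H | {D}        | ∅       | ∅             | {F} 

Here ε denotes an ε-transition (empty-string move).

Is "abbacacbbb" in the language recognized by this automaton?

Start in {S}.
Read 'a': S→{B, C}; now {B, C}.
Read 'b': B→{E}, C→{D}; now {D, E}.
Read 'b': D→{E, F}, E→{D, G}; union {D, E, F, G}; ε-closure = {A, D, E, F, G}.
Read 'a': A→{E}, D→{G, H}, E→{S}, F→∅, G→{C, D, F}; union {S, C, D, E, F, G, H}; ε-closure = {S, A, C, D, E, F, G, H}.
Read 'c': S→{B, D, F, H}, A→{G, H}, C→{C}, D→∅, E→{G}, F→{D}, G→{E, H}, H→∅; union {B, C, D, E, F, G, H}; ε-closure = {A, B, C, D, E, F, G, H}.
Read 'a': A→{E}, B→{H}, C→{G}, D→{G, H}, E→{S}, F→∅, G→{C, D, F}, H→{D}; union {S, C, D, E, F, G, H}; ε-closure = {S, A, C, D, E, F, G, H}.
Read 'c': S→{B, D, F, H}, A→{G, H}, C→{C}, D→∅, E→{G}, F→{D}, G→{E, H}, H→∅; union {B, C, D, E, F, G, H}; ε-closure = {A, B, C, D, E, F, G, H}.
Read 'b': A→{S, A}, B→{E}, C→{D}, D→{E, F}, E→{D, G}, F→{E}, G→{F}, H→∅; now {S, A, D, E, F, G}.
Read 'b': S→{S}, A→{S, A}, D→{E, F}, E→{D, G}, F→{E}, G→{F}; now {S, A, D, E, F, G}.
Read 'b': S→{S}, A→{S, A}, D→{E, F}, E→{D, G}, F→{E}, G→{F}; now {S, A, D, E, F, G}.
The final set {S, A, D, E, F, G} contains no accepting state.

No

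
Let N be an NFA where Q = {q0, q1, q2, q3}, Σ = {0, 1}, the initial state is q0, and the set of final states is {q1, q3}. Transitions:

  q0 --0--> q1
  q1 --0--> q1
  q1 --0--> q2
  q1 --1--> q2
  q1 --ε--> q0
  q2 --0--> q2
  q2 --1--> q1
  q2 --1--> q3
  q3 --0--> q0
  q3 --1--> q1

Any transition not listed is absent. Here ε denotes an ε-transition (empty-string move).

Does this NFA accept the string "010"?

No

Start in {q0}.
Read '0': q0→{q1}; union {q1}; ε-closure = {q0, q1}.
Read '1': q0→∅, q1→{q2}; now {q2}.
Read '0': q2→{q2}; now {q2}.
The final set {q2} contains no accepting state.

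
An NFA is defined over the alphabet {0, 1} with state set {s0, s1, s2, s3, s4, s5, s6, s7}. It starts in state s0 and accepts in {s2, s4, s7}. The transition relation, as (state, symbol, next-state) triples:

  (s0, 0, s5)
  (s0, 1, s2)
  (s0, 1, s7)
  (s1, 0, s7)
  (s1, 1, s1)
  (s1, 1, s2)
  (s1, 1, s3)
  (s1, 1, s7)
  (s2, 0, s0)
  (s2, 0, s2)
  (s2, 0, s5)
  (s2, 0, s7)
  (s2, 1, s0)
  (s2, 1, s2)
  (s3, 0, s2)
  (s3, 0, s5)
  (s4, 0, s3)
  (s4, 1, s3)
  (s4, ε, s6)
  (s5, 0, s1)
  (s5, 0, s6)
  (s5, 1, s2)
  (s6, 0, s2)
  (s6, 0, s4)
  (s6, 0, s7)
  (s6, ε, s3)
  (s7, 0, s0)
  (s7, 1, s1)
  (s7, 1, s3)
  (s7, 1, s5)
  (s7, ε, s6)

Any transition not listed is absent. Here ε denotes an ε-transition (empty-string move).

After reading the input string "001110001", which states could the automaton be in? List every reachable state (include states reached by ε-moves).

Start in {s0}.
Read '0': s0→{s5}; now {s5}.
Read '0': s5→{s1, s6}; union {s1, s6}; ε-closure = {s1, s3, s6}.
Read '1': s1→{s1, s2, s3, s7}, s3→∅, s6→∅; union {s1, s2, s3, s7}; ε-closure = {s1, s2, s3, s6, s7}.
Read '1': s1→{s1, s2, s3, s7}, s2→{s0, s2}, s3→∅, s6→∅, s7→{s1, s3, s5}; union {s0, s1, s2, s3, s5, s7}; ε-closure = {s0, s1, s2, s3, s5, s6, s7}.
Read '1': s0→{s2, s7}, s1→{s1, s2, s3, s7}, s2→{s0, s2}, s3→∅, s5→{s2}, s6→∅, s7→{s1, s3, s5}; union {s0, s1, s2, s3, s5, s7}; ε-closure = {s0, s1, s2, s3, s5, s6, s7}.
Read '0': s0→{s5}, s1→{s7}, s2→{s0, s2, s5, s7}, s3→{s2, s5}, s5→{s1, s6}, s6→{s2, s4, s7}, s7→{s0}; union {s0, s1, s2, s4, s5, s6, s7}; ε-closure = {s0, s1, s2, s3, s4, s5, s6, s7}.
Read '0': s0→{s5}, s1→{s7}, s2→{s0, s2, s5, s7}, s3→{s2, s5}, s4→{s3}, s5→{s1, s6}, s6→{s2, s4, s7}, s7→{s0}; now {s0, s1, s2, s3, s4, s5, s6, s7}.
Read '0': s0→{s5}, s1→{s7}, s2→{s0, s2, s5, s7}, s3→{s2, s5}, s4→{s3}, s5→{s1, s6}, s6→{s2, s4, s7}, s7→{s0}; now {s0, s1, s2, s3, s4, s5, s6, s7}.
Read '1': s0→{s2, s7}, s1→{s1, s2, s3, s7}, s2→{s0, s2}, s3→∅, s4→{s3}, s5→{s2}, s6→∅, s7→{s1, s3, s5}; union {s0, s1, s2, s3, s5, s7}; ε-closure = {s0, s1, s2, s3, s5, s6, s7}.

{s0, s1, s2, s3, s5, s6, s7}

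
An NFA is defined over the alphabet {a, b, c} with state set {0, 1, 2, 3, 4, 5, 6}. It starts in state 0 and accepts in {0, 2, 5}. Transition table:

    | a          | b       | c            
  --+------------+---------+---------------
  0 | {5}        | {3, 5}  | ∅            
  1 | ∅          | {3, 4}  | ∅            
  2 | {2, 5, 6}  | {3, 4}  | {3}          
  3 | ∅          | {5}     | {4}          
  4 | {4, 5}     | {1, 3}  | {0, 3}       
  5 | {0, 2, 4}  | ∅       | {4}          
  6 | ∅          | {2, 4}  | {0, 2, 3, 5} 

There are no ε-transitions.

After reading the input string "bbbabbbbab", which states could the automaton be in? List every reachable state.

∅

Start in {0}.
Read 'b': 0→{3, 5}; now {3, 5}.
Read 'b': 3→{5}, 5→∅; now {5}.
Read 'b': 5→∅; now ∅.
The set is empty and remains empty for the remaining 7 symbols.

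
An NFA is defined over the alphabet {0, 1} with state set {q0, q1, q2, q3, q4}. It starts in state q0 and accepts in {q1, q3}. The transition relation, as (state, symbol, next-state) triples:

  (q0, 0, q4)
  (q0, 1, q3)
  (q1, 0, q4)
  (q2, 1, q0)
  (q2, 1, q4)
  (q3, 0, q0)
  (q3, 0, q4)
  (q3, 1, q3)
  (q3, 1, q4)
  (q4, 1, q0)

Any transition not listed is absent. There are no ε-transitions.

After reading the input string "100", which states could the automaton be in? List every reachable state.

{q4}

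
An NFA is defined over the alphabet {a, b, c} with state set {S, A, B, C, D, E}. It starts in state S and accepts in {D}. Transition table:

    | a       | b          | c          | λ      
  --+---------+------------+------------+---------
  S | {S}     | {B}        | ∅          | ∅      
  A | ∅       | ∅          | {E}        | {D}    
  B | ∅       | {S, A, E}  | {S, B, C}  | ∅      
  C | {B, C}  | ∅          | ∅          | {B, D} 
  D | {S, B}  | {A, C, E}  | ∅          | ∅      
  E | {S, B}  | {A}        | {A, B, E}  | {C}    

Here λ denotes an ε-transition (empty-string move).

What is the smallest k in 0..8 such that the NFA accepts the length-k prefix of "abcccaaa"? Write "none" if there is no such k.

3

Start in {S}.
Read 'a': S→{S}; now {S}.
Read 'b': S→{B}; now {B}.
Read 'c': B→{S, B, C}; union {S, B, C}; ε-closure = {S, B, C, D}.
None of the earlier sets intersect F, but {S, B, C, D} does.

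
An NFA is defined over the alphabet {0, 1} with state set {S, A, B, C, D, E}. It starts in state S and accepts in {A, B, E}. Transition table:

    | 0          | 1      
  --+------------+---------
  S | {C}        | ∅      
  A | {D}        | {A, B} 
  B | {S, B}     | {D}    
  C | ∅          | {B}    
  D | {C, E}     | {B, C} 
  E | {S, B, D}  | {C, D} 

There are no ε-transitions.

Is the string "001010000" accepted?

No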